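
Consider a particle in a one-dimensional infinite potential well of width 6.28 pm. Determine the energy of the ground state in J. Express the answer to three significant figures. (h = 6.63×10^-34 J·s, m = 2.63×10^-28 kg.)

E_1 = 5.30×10^-18 J

For an infinite well E_n = n²h²/(8mL²), so E_1 = h²/(8mL²) = (6.63×10^-34)²/(8·2.63×10^-28·(6.28×10^-12 m)²) = 5.297×10^-18 J.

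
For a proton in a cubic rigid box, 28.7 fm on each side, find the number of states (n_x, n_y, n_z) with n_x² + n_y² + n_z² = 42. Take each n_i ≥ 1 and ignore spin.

degeneracy = 6

The level has n_x² + n_y² + n_z² = 42. The ordered positive-integer solutions are (1, 4, 5), (1, 5, 4), (4, 1, 5), (4, 5, 1), (5, 1, 4), (5, 4, 1).
That gives 6 states.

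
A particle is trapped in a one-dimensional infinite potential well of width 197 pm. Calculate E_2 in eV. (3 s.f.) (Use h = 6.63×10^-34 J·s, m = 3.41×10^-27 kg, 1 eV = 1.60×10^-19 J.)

E_2 = 0.0104 eV

For an infinite well E_n = n²h²/(8mL²), so E_1 = h²/(8mL²) = (6.63×10^-34)²/(8·3.41×10^-27·(1.97×10^-10 m)²) = 4.152×10^-22 J.
Then E_2 = 2²·E_1 = 4·4.152×10^-22 J = 1.661×10^-21 J.
Converting, E_2 = 1.661×10^-21 J / (1.60×10^-19 J/eV) = 0.0104 eV.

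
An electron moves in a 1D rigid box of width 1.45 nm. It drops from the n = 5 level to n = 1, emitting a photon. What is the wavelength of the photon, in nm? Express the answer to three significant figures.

λ = 289 nm

E_1 = h²/(8m_eL²) = 2.866×10^-20 J, so ΔE = (5² − 1²)E_1 = 6.878×10^-19 J.
λ = hc/ΔE = (6.626×10^-34·2.998×10^8)/6.878×10^-19 = 2.89×10^-7 m = 289 nm.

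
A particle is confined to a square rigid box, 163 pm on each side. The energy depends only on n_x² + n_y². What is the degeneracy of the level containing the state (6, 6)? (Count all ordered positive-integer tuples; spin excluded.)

degeneracy = 1

The level has n_x² + n_y² = 72. The ordered positive-integer solutions are (6, 6).
That gives 1 state.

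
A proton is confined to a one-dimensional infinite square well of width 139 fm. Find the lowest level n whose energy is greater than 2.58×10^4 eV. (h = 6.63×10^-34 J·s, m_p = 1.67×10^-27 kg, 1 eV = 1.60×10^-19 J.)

n = 2

E_1 = h²/(8m_pL²) = 1.703×10^-15 J = 1.064×10^4 eV.
Need n² > 2.58×10^4/1.064×10^4 = 2.425, i.e. n > 1.557.
The smallest integer satisfying this is n = 2.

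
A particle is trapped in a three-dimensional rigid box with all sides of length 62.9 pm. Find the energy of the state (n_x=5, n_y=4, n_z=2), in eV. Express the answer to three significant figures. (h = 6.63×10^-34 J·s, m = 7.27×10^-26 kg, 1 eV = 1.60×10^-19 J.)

E = 0.0537 eV

For a 3D rectangular well E = (h²/8m)·Σ n_i²/L_i² = (6.63×10^-34)²/(8·7.27×10^-26) · [5²/(62.9 pm)² + 4²/(62.9 pm)² + 2²/(62.9 pm)²].
Evaluating gives E = 8.596×10^-21 J = 0.0537 eV.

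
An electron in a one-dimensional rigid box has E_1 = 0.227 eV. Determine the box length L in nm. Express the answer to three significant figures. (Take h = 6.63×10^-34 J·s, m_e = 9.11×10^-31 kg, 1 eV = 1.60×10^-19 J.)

From E_n = n²h²/(8m_eL²), L = n·h/√(8m_eE_n).
E_1 = 0.227 eV = 3.632×10^-20 J, so L = 1·6.63×10^-34/√(8·9.11×10^-31·3.632×10^-20) = 1.29×10^-9 m = 1.29 nm.

L = 1.29 nm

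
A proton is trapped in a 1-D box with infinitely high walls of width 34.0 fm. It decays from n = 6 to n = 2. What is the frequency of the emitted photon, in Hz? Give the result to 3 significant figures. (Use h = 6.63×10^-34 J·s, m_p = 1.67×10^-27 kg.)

f = 1.37×10^21 Hz

E_1 = h²/(8m_pL²) = 2.846×10^-14 J and ΔE = (6² − 2²)E_1 = 9.107×10^-13 J.
f = ΔE/h = 9.107×10^-13/6.63×10^-34 = 1.37×10^21 Hz.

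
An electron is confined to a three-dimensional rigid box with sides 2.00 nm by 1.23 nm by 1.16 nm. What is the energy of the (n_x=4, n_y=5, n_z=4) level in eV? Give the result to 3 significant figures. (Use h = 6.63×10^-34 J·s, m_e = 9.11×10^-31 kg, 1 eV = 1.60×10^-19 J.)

For a 3D rectangular well E = (h²/8m_e)·Σ n_i²/L_i² = (6.63×10^-34)²/(8·9.11×10^-31) · [4²/(2.00 nm)² + 5²/(1.23 nm)² + 4²/(1.16 nm)²].
Evaluating gives E = 1.955×10^-18 J = 12.2 eV.

E = 12.2 eV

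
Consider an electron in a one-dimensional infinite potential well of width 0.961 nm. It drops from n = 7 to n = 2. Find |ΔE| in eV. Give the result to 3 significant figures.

E_1 = h²/(8m_eL²) = 6.524×10^-20 J.
|ΔE| = |7² − 2²|·E_1 = 45·6.524×10^-20 J = 2.936×10^-18 J = 18.3 eV.

|ΔE| = 18.3 eV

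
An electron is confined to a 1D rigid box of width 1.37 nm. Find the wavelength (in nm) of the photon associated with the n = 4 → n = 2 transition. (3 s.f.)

λ = 516 nm

E_1 = h²/(8m_eL²) = 3.210×10^-20 J, so ΔE = (4² − 2²)E_1 = 3.852×10^-19 J.
λ = hc/ΔE = (6.626×10^-34·2.998×10^8)/3.852×10^-19 = 5.16×10^-7 m = 516 nm.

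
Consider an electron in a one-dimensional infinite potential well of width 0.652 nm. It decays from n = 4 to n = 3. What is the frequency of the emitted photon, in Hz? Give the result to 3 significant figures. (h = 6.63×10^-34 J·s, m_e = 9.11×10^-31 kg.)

E_1 = h²/(8m_eL²) = 1.419×10^-19 J and ΔE = (4² − 3²)E_1 = 9.933×10^-19 J.
f = ΔE/h = 9.933×10^-19/6.63×10^-34 = 1.50×10^15 Hz.

f = 1.50×10^15 Hz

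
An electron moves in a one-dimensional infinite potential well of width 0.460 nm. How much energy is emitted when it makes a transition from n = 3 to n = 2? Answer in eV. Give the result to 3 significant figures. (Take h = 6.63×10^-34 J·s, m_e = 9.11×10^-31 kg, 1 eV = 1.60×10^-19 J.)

E_1 = h²/(8m_eL²) = 2.850×10^-19 J.
|ΔE| = |3² − 2²|·E_1 = 5·2.850×10^-19 J = 1.425×10^-18 J = 8.91 eV.

|ΔE| = 8.91 eV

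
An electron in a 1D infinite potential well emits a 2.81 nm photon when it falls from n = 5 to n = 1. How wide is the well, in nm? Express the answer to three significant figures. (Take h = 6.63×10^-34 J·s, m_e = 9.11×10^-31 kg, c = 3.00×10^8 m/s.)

L = 0.143 nm

The photon carries ΔE = hc/λ = 6.63×10^-34·3.00×10^8/2.81×10^-9 m = 7.078×10^-17 J.
Since ΔE = (5² − 1²)E_1, E_1 = 2.949×10^-18 J, and L = h/√(8m_eE_1) = 1.43×10^-10 m = 0.143 nm.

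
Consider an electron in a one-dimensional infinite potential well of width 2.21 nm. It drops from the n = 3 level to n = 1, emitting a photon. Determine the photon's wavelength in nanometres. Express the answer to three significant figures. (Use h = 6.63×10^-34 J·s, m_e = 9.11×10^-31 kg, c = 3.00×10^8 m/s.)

E_1 = h²/(8m_eL²) = 1.235×10^-20 J, so ΔE = (3² − 1²)E_1 = 9.880×10^-20 J.
λ = hc/ΔE = (6.63×10^-34·3.00×10^8)/9.880×10^-20 = 2.01×10^-6 m = 2.01×10^3 nm.

λ = 2.01×10^3 nm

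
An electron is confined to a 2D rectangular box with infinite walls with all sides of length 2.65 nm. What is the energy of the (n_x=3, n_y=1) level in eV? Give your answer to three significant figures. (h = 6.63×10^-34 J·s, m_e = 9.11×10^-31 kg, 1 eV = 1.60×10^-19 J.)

For a 2D rectangular well E = (h²/8m_e)·Σ n_i²/L_i² = (6.63×10^-34)²/(8·9.11×10^-31) · [3²/(2.65 nm)² + 1²/(2.65 nm)²].
Evaluating gives E = 8.589×10^-20 J = 0.537 eV.

E = 0.537 eV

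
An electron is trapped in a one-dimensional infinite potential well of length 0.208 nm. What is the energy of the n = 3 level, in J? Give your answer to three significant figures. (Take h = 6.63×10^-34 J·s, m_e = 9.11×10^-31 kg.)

E_3 = 1.25×10^-17 J

For an infinite well E_n = n²h²/(8m_eL²), so E_1 = h²/(8m_eL²) = (6.63×10^-34)²/(8·9.11×10^-31·(2.08×10^-10 m)²) = 1.394×10^-18 J.
Then E_3 = 3²·E_1 = 9·1.394×10^-18 J = 1.25×10^-17 J.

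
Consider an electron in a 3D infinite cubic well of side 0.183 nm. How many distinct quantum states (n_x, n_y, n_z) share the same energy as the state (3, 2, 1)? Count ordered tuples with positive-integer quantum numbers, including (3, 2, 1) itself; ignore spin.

degeneracy = 6

The level has n_x² + n_y² + n_z² = 14. The ordered positive-integer solutions are (1, 2, 3), (1, 3, 2), (2, 1, 3), (2, 3, 1), (3, 1, 2), (3, 2, 1).
That gives 6 states.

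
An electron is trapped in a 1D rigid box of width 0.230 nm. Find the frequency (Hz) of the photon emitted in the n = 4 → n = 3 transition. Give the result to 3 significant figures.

f = 1.20×10^16 Hz

E_1 = h²/(8m_eL²) = 1.139×10^-18 J and ΔE = (4² − 3²)E_1 = 7.973×10^-18 J.
f = ΔE/h = 7.973×10^-18/6.626×10^-34 = 1.20×10^16 Hz.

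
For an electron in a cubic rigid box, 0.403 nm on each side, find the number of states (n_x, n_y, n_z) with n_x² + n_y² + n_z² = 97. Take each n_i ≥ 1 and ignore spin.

The level has n_x² + n_y² + n_z² = 97. The ordered positive-integer solutions are (5, 6, 6), (6, 5, 6), (6, 6, 5).
That gives 3 states.

degeneracy = 3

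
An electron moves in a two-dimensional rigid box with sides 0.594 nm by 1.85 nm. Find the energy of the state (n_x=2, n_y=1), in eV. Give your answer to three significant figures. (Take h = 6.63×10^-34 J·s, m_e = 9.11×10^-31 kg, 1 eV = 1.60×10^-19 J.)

For a 2D rectangular well E = (h²/8m_e)·Σ n_i²/L_i² = (6.63×10^-34)²/(8·9.11×10^-31) · [2²/(0.594 nm)² + 1²/(1.85 nm)²].
Evaluating gives E = 7.014×10^-19 J = 4.38 eV.

E = 4.38 eV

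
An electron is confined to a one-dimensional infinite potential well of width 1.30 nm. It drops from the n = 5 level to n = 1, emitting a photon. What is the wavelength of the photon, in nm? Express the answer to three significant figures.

E_1 = h²/(8m_eL²) = 3.565×10^-20 J, so ΔE = (5² − 1²)E_1 = 8.556×10^-19 J.
λ = hc/ΔE = (6.626×10^-34·2.998×10^8)/8.556×10^-19 = 2.32×10^-7 m = 232 nm.

λ = 232 nm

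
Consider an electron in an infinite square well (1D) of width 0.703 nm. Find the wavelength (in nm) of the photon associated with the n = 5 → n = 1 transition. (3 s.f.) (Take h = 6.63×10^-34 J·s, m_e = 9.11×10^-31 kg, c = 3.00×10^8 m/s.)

λ = 67.9 nm

E_1 = h²/(8m_eL²) = 1.220×10^-19 J, so ΔE = (5² − 1²)E_1 = 2.928×10^-18 J.
λ = hc/ΔE = (6.63×10^-34·3.00×10^8)/2.928×10^-18 = 6.79×10^-8 m = 67.9 nm.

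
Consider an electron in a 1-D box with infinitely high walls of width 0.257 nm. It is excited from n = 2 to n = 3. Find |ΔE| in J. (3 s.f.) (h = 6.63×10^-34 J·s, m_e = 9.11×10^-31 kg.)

E_1 = h²/(8m_eL²) = 9.132×10^-19 J.
|ΔE| = |2² − 3²|·E_1 = 5·9.132×10^-19 J = 4.57×10^-18 J.

|ΔE| = 4.57×10^-18 J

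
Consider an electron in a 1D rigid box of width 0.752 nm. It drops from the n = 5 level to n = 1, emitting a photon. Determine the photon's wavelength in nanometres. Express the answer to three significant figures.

E_1 = h²/(8m_eL²) = 1.065×10^-19 J, so ΔE = (5² − 1²)E_1 = 2.556×10^-18 J.
λ = hc/ΔE = (6.626×10^-34·2.998×10^8)/2.556×10^-18 = 7.77×10^-8 m = 77.7 nm.

λ = 77.7 nm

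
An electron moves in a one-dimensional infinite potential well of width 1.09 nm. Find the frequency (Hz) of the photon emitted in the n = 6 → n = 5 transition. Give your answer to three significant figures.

f = 8.42×10^14 Hz

E_1 = h²/(8m_eL²) = 5.071×10^-20 J and ΔE = (6² − 5²)E_1 = 5.578×10^-19 J.
f = ΔE/h = 5.578×10^-19/6.626×10^-34 = 8.42×10^14 Hz.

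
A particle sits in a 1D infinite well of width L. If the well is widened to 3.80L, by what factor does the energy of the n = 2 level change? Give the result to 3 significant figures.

0.0693

E_n ∝ 1/L², so the energy scales by 1/3.80² = 0.0693.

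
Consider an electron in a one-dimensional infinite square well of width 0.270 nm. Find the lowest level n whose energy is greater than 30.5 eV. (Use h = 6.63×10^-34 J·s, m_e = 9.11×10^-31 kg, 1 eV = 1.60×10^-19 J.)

n = 3

E_1 = h²/(8m_eL²) = 8.274×10^-19 J = 5.171 eV.
Need n² > 30.5/5.171 = 5.898, i.e. n > 2.429.
The smallest integer satisfying this is n = 3.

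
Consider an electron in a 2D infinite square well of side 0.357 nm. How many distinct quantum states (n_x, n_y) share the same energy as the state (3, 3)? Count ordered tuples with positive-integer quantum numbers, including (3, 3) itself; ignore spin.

The level has n_x² + n_y² = 18. The ordered positive-integer solutions are (3, 3).
That gives 1 state.

degeneracy = 1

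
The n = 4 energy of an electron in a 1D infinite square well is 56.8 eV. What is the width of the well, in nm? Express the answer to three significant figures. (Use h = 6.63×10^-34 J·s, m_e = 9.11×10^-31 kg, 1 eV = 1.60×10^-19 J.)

From E_n = n²h²/(8m_eL²), L = n·h/√(8m_eE_n).
E_4 = 56.8 eV = 9.088×10^-18 J, so L = 4·6.63×10^-34/√(8·9.11×10^-31·9.088×10^-18) = 3.26×10^-10 m = 0.326 nm.

L = 0.326 nm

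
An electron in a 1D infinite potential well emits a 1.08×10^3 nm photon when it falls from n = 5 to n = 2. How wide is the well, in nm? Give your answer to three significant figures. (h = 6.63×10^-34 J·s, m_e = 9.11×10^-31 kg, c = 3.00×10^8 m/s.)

The photon carries ΔE = hc/λ = 6.63×10^-34·3.00×10^8/1.08×10^-6 m = 1.842×10^-19 J.
Since ΔE = (5² − 2²)E_1, E_1 = 8.771×10^-21 J, and L = h/√(8m_eE_1) = 2.62×10^-9 m = 2.62 nm.

L = 2.62 nm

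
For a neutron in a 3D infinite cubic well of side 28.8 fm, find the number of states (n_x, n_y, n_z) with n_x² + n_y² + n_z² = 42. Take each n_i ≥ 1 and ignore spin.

The level has n_x² + n_y² + n_z² = 42. The ordered positive-integer solutions are (1, 4, 5), (1, 5, 4), (4, 1, 5), (4, 5, 1), (5, 1, 4), (5, 4, 1).
That gives 6 states.

degeneracy = 6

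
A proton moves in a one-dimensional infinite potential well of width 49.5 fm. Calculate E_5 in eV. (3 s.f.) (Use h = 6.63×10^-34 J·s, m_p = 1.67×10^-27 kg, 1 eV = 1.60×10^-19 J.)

For an infinite well E_n = n²h²/(8m_pL²), so E_1 = h²/(8m_pL²) = (6.63×10^-34)²/(8·1.67×10^-27·(4.95×10^-14 m)²) = 1.343×10^-14 J.
Then E_5 = 5²·E_1 = 25·1.343×10^-14 J = 3.357×10^-13 J.
Converting, E_5 = 3.357×10^-13 J / (1.60×10^-19 J/eV) = 2.10×10^6 eV.

E_5 = 2.10×10^6 eV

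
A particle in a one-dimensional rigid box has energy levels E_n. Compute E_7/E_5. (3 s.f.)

1.96

E_n ∝ n², so E_7/E_5 = 7²/5² = 49/25 = 1.96.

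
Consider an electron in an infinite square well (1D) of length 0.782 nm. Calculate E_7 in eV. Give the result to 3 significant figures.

For an infinite well E_n = n²h²/(8m_eL²), so E_1 = h²/(8m_eL²) = (6.626×10^-34)²/(8·9.109×10^-31·(7.82×10^-10 m)²) = 9.852×10^-20 J.
Then E_7 = 7²·E_1 = 49·9.852×10^-20 J = 4.827×10^-18 J.
Converting, E_7 = 4.827×10^-18 J / (1.602×10^-19 J/eV) = 30.1 eV.

E_7 = 30.1 eV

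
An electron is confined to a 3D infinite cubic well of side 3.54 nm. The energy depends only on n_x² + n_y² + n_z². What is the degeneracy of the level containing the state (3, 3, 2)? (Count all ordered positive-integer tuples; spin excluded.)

The level has n_x² + n_y² + n_z² = 22. The ordered positive-integer solutions are (2, 3, 3), (3, 2, 3), (3, 3, 2).
That gives 3 states.

degeneracy = 3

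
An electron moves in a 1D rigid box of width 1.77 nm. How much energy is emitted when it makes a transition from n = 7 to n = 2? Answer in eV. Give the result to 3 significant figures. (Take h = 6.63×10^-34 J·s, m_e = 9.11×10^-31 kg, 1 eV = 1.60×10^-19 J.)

E_1 = h²/(8m_eL²) = 1.925×10^-20 J.
|ΔE| = |7² − 2²|·E_1 = 45·1.925×10^-20 J = 8.663×10^-19 J = 5.41 eV.

|ΔE| = 5.41 eV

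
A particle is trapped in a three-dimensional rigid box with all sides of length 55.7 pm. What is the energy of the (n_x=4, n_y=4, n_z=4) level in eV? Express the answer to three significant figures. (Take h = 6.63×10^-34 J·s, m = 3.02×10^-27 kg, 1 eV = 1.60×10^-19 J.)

For a 3D rectangular well E = (h²/8m)·Σ n_i²/L_i² = (6.63×10^-34)²/(8·3.02×10^-27) · [4²/(55.7 pm)² + 4²/(55.7 pm)² + 4²/(55.7 pm)²].
Evaluating gives E = 2.815×10^-19 J = 1.76 eV.

E = 1.76 eV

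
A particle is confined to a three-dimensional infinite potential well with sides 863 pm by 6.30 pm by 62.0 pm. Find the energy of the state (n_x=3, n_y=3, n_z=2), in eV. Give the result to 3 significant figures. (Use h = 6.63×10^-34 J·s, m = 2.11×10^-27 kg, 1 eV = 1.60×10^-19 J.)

For a 3D rectangular well E = (h²/8m)·Σ n_i²/L_i² = (6.63×10^-34)²/(8·2.11×10^-27) · [3²/(863 pm)² + 3²/(6.30 pm)² + 2²/(62.0 pm)²].
Evaluating gives E = 5.932×10^-18 J = 37.1 eV.

E = 37.1 eV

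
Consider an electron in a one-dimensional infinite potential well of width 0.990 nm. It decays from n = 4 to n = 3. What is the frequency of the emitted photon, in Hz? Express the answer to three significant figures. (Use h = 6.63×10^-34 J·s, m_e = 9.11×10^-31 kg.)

f = 6.50×10^14 Hz

E_1 = h²/(8m_eL²) = 6.154×10^-20 J and ΔE = (4² − 3²)E_1 = 4.308×10^-19 J.
f = ΔE/h = 4.308×10^-19/6.63×10^-34 = 6.50×10^14 Hz.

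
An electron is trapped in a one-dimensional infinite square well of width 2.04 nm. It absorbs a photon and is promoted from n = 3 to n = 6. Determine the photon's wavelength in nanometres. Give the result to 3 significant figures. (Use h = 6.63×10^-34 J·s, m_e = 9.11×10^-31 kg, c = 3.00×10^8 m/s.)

λ = 508 nm

E_1 = h²/(8m_eL²) = 1.449×10^-20 J, so ΔE = (6² − 3²)E_1 = 3.912×10^-19 J.
λ = hc/ΔE = (6.63×10^-34·3.00×10^8)/3.912×10^-19 = 5.08×10^-7 m = 508 nm.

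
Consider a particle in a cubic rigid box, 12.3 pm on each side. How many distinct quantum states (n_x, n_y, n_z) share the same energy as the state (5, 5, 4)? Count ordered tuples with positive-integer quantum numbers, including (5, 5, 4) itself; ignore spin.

degeneracy = 12

The level has n_x² + n_y² + n_z² = 66. The ordered positive-integer solutions are (1, 1, 8), (1, 4, 7), (1, 7, 4), (1, 8, 1), (4, 1, 7), (4, 5, 5), (4, 7, 1), (5, 4, 5), (5, 5, 4), (7, 1, 4), (7, 4, 1), (8, 1, 1).
That gives 12 states.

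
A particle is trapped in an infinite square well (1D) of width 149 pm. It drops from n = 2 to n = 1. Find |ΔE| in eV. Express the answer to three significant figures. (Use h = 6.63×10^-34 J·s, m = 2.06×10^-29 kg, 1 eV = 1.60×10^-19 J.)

|ΔE| = 2.25 eV

E_1 = h²/(8mL²) = 1.201×10^-19 J.
|ΔE| = |2² − 1²|·E_1 = 3·1.201×10^-19 J = 3.603×10^-19 J = 2.25 eV.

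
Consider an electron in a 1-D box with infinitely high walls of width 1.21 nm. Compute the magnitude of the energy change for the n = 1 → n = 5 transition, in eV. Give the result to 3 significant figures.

|ΔE| = 6.16 eV

E_1 = h²/(8m_eL²) = 4.115×10^-20 J.
|ΔE| = |1² − 5²|·E_1 = 24·4.115×10^-20 J = 9.876×10^-19 J = 6.16 eV.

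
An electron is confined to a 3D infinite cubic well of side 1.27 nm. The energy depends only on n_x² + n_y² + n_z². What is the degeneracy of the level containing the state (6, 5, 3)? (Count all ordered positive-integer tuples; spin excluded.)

degeneracy = 6

The level has n_x² + n_y² + n_z² = 70. The ordered positive-integer solutions are (3, 5, 6), (3, 6, 5), (5, 3, 6), (5, 6, 3), (6, 3, 5), (6, 5, 3).
That gives 6 states.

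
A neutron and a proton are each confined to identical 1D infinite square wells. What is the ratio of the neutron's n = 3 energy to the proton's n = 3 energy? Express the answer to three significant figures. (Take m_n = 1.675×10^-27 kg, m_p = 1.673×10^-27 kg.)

E_n ∝ 1/m at fixed n and L, so the ratio is m_p/m_n = 1.673×10^-27/1.675×10^-27 = 0.999.

0.999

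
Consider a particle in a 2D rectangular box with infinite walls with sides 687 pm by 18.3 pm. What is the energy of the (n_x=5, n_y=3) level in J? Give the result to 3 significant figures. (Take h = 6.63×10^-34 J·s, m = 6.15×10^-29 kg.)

E = 2.41×10^-17 J

For a 2D rectangular well E = (h²/8m)·Σ n_i²/L_i² = (6.63×10^-34)²/(8·6.15×10^-29) · [5²/(687 pm)² + 3²/(18.3 pm)²].
Evaluating gives E = 2.41×10^-17 J.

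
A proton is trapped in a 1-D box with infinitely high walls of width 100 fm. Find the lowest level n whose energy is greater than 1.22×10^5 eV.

E_1 = h²/(8m_pL²) = 3.280×10^-15 J = 2.047×10^4 eV.
Need n² > 1.22×10^5/2.047×10^4 = 5.960, i.e. n > 2.441.
The smallest integer satisfying this is n = 3.

n = 3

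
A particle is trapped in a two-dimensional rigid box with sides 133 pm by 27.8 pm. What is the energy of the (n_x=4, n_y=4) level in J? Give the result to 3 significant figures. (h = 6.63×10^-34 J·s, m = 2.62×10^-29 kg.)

E = 4.53×10^-17 J

For a 2D rectangular well E = (h²/8m)·Σ n_i²/L_i² = (6.63×10^-34)²/(8·2.62×10^-29) · [4²/(133 pm)² + 4²/(27.8 pm)²].
Evaluating gives E = 4.53×10^-17 J.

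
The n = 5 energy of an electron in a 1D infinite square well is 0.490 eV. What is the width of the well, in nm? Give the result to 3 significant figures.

From E_n = n²h²/(8m_eL²), L = n·h/√(8m_eE_n).
E_5 = 0.490 eV = 7.850×10^-20 J, so L = 5·6.626×10^-34/√(8·9.109×10^-31·7.850×10^-20) = 4.38×10^-9 m = 4.38 nm.

L = 4.38 nm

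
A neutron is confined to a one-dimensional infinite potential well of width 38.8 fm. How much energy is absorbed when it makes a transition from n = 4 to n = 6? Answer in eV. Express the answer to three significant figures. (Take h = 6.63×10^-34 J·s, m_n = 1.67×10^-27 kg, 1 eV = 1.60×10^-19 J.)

E_1 = h²/(8m_nL²) = 2.186×10^-14 J.
|ΔE| = |4² − 6²|·E_1 = 20·2.186×10^-14 J = 4.372×10^-13 J = 2.73×10^6 eV.

|ΔE| = 2.73×10^6 eV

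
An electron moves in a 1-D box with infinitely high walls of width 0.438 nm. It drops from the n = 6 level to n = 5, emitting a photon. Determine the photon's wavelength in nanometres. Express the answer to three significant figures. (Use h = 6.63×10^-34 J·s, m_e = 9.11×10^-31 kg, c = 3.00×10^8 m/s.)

λ = 57.5 nm

E_1 = h²/(8m_eL²) = 3.144×10^-19 J, so ΔE = (6² − 5²)E_1 = 3.458×10^-18 J.
λ = hc/ΔE = (6.63×10^-34·3.00×10^8)/3.458×10^-18 = 5.75×10^-8 m = 57.5 nm.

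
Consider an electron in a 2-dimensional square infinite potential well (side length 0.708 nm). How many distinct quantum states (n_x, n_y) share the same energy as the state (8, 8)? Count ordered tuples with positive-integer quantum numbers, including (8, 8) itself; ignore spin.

degeneracy = 1

The level has n_x² + n_y² = 128. The ordered positive-integer solutions are (8, 8).
That gives 1 state.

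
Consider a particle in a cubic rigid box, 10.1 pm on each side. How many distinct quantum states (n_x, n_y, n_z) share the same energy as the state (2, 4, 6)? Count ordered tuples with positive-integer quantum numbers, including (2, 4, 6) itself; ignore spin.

The level has n_x² + n_y² + n_z² = 56. The ordered positive-integer solutions are (2, 4, 6), (2, 6, 4), (4, 2, 6), (4, 6, 2), (6, 2, 4), (6, 4, 2).
That gives 6 states.

degeneracy = 6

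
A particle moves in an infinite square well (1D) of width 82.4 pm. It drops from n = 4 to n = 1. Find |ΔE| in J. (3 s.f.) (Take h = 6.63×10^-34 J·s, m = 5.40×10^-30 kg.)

|ΔE| = 2.25×10^-17 J

E_1 = h²/(8mL²) = 1.499×10^-18 J.
|ΔE| = |4² − 1²|·E_1 = 15·1.499×10^-18 J = 2.25×10^-17 J.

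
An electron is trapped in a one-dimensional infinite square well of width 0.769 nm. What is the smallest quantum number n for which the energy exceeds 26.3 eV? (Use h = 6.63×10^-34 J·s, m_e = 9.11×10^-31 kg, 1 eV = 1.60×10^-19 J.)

E_1 = h²/(8m_eL²) = 1.020×10^-19 J = 0.6375 eV.
Need n² > 26.3/0.6375 = 41.25, i.e. n > 6.423.
The smallest integer satisfying this is n = 7.

n = 7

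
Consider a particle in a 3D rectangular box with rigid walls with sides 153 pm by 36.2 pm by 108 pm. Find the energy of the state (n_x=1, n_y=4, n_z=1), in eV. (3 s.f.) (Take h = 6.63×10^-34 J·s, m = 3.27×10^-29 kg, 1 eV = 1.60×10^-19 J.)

For a 3D rectangular well E = (h²/8m)·Σ n_i²/L_i² = (6.63×10^-34)²/(8·3.27×10^-29) · [1²/(153 pm)² + 4²/(36.2 pm)² + 1²/(108 pm)²].
Evaluating gives E = 2.073×10^-17 J = 130 eV.

E = 130 eV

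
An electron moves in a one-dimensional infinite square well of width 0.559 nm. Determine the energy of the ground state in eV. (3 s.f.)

For an infinite well E_n = n²h²/(8m_eL²), so E_1 = h²/(8m_eL²) = (6.626×10^-34)²/(8·9.109×10^-31·(5.59×10^-10 m)²) = 1.928×10^-19 J.
Converting, E_1 = 1.928×10^-19 J / (1.602×10^-19 J/eV) = 1.20 eV.

E_1 = 1.20 eV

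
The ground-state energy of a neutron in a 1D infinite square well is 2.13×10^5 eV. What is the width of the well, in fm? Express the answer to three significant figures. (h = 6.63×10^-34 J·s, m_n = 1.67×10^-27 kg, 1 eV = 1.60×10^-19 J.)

L = 31.1 fm

From E_n = n²h²/(8m_nL²), L = n·h/√(8m_nE_n).
E_1 = 2.13×10^5 eV = 3.408×10^-14 J, so L = 1·6.63×10^-34/√(8·1.67×10^-27·3.408×10^-14) = 3.11×10^-14 m = 31.1 fm.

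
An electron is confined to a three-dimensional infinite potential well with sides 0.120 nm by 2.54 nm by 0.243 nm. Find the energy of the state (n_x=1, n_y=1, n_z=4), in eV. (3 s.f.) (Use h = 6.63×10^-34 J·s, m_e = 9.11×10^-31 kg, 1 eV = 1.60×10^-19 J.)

For a 3D rectangular well E = (h²/8m_e)·Σ n_i²/L_i² = (6.63×10^-34)²/(8·9.11×10^-31) · [1²/(0.120 nm)² + 1²/(2.54 nm)² + 4²/(0.243 nm)²].
Evaluating gives E = 2.054×10^-17 J = 128 eV.

E = 128 eV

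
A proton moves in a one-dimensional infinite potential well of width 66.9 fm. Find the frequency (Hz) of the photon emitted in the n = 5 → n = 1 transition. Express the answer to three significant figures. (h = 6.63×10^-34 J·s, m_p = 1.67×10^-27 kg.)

f = 2.66×10^20 Hz

E_1 = h²/(8m_pL²) = 7.351×10^-15 J and ΔE = (5² − 1²)E_1 = 1.764×10^-13 J.
f = ΔE/h = 1.764×10^-13/6.63×10^-34 = 2.66×10^20 Hz.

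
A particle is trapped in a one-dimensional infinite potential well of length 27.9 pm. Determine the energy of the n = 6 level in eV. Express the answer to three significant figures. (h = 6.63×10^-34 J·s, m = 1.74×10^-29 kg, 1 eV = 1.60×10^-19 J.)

E_6 = 913 eV

For an infinite well E_n = n²h²/(8mL²), so E_1 = h²/(8mL²) = (6.63×10^-34)²/(8·1.74×10^-29·(2.79×10^-11 m)²) = 4.057×10^-18 J.
Then E_6 = 6²·E_1 = 36·4.057×10^-18 J = 1.461×10^-16 J.
Converting, E_6 = 1.461×10^-16 J / (1.60×10^-19 J/eV) = 913 eV.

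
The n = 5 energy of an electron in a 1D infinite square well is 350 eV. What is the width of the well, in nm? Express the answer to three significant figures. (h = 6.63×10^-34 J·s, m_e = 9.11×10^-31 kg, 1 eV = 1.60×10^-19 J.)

From E_n = n²h²/(8m_eL²), L = n·h/√(8m_eE_n).
E_5 = 350 eV = 5.600×10^-17 J, so L = 5·6.63×10^-34/√(8·9.11×10^-31·5.600×10^-17) = 1.64×10^-10 m = 0.164 nm.

L = 0.164 nm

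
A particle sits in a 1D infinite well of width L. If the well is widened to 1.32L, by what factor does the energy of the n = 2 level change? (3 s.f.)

0.574

E_n ∝ 1/L², so the energy scales by 1/1.32² = 0.574.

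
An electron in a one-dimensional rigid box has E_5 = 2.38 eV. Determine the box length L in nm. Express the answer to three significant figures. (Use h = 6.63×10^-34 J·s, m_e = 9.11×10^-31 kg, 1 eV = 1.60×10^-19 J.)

L = 1.99 nm

From E_n = n²h²/(8m_eL²), L = n·h/√(8m_eE_n).
E_5 = 2.38 eV = 3.808×10^-19 J, so L = 5·6.63×10^-34/√(8·9.11×10^-31·3.808×10^-19) = 1.99×10^-9 m = 1.99 nm.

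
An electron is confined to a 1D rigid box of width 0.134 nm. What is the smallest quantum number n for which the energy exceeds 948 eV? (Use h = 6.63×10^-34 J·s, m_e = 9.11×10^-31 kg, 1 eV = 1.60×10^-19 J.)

n = 7

E_1 = h²/(8m_eL²) = 3.359×10^-18 J = 20.99 eV.
Need n² > 948/20.99 = 45.16, i.e. n > 6.720.
The smallest integer satisfying this is n = 7.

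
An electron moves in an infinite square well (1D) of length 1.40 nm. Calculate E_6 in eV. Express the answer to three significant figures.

For an infinite well E_n = n²h²/(8m_eL²), so E_1 = h²/(8m_eL²) = (6.626×10^-34)²/(8·9.109×10^-31·(1.40×10^-9 m)²) = 3.074×10^-20 J.
Then E_6 = 6²·E_1 = 36·3.074×10^-20 J = 1.107×10^-18 J.
Converting, E_6 = 1.107×10^-18 J / (1.602×10^-19 J/eV) = 6.91 eV.

E_6 = 6.91 eV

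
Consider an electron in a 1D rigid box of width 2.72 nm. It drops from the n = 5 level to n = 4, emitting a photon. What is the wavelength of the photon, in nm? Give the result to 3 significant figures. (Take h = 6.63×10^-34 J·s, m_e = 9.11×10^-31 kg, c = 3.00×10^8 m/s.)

E_1 = h²/(8m_eL²) = 8.152×10^-21 J, so ΔE = (5² − 4²)E_1 = 7.337×10^-20 J.
λ = hc/ΔE = (6.63×10^-34·3.00×10^8)/7.337×10^-20 = 2.71×10^-6 m = 2.71×10^3 nm.

λ = 2.71×10^3 nm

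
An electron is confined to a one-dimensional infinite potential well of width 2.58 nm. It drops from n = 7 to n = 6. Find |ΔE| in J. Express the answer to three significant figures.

|ΔE| = 1.18×10^-19 J

E_1 = h²/(8m_eL²) = 9.051×10^-21 J.
|ΔE| = |7² − 6²|·E_1 = 13·9.051×10^-21 J = 1.18×10^-19 J.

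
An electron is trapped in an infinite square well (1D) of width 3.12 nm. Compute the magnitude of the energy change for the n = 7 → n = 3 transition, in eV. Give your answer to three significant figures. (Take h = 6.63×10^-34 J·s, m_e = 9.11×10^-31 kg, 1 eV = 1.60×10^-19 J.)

E_1 = h²/(8m_eL²) = 6.196×10^-21 J.
|ΔE| = |7² − 3²|·E_1 = 40·6.196×10^-21 J = 2.478×10^-19 J = 1.55 eV.

|ΔE| = 1.55 eV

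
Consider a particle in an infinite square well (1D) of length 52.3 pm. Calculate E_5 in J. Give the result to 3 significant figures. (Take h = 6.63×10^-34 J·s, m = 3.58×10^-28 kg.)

For an infinite well E_n = n²h²/(8mL²), so E_1 = h²/(8mL²) = (6.63×10^-34)²/(8·3.58×10^-28·(5.23×10^-11 m)²) = 5.611×10^-20 J.
Then E_5 = 5²·E_1 = 25·5.611×10^-20 J = 1.40×10^-18 J.

E_5 = 1.40×10^-18 J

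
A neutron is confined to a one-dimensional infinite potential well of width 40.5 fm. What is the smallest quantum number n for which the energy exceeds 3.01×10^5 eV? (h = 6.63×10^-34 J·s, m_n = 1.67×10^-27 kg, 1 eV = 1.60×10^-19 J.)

n = 2

E_1 = h²/(8m_nL²) = 2.006×10^-14 J = 1.254×10^5 eV.
Need n² > 3.01×10^5/1.254×10^5 = 2.400, i.e. n > 1.549.
The smallest integer satisfying this is n = 2.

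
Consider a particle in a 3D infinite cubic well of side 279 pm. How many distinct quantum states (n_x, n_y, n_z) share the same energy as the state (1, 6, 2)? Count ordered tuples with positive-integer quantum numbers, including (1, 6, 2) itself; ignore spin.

degeneracy = 9

The level has n_x² + n_y² + n_z² = 41. The ordered positive-integer solutions are (1, 2, 6), (1, 6, 2), (2, 1, 6), (2, 6, 1), (3, 4, 4), (4, 3, 4), (4, 4, 3), (6, 1, 2), (6, 2, 1).
That gives 9 states.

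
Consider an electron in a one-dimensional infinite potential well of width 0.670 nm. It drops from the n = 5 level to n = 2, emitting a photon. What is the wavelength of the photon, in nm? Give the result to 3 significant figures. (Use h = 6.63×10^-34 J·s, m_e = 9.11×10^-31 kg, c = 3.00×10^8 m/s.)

E_1 = h²/(8m_eL²) = 1.344×10^-19 J, so ΔE = (5² − 2²)E_1 = 2.822×10^-18 J.
λ = hc/ΔE = (6.63×10^-34·3.00×10^8)/2.822×10^-18 = 7.05×10^-8 m = 70.5 nm.

λ = 70.5 nm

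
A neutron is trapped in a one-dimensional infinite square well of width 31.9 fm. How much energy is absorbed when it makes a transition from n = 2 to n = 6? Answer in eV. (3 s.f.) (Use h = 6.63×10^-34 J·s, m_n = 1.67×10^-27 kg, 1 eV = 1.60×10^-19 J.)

|ΔE| = 6.47×10^6 eV

E_1 = h²/(8m_nL²) = 3.233×10^-14 J.
|ΔE| = |2² − 6²|·E_1 = 32·3.233×10^-14 J = 1.035×10^-12 J = 6.47×10^6 eV.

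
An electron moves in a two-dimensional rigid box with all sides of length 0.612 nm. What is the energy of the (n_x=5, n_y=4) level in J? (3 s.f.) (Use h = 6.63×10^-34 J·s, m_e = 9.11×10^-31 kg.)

For a 2D rectangular well E = (h²/8m_e)·Σ n_i²/L_i² = (6.63×10^-34)²/(8·9.11×10^-31) · [5²/(0.612 nm)² + 4²/(0.612 nm)²].
Evaluating gives E = 6.60×10^-18 J.

E = 6.60×10^-18 J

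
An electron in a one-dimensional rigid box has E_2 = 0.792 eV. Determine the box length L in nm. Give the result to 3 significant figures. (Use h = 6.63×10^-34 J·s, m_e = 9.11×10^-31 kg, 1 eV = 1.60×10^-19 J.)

L = 1.38 nm

From E_n = n²h²/(8m_eL²), L = n·h/√(8m_eE_n).
E_2 = 0.792 eV = 1.267×10^-19 J, so L = 2·6.63×10^-34/√(8·9.11×10^-31·1.267×10^-19) = 1.38×10^-9 m = 1.38 nm.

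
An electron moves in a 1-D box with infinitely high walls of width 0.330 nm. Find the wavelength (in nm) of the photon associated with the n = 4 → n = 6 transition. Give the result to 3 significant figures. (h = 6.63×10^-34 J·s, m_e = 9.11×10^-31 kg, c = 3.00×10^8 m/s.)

λ = 18.0 nm

E_1 = h²/(8m_eL²) = 5.538×10^-19 J, so ΔE = (6² − 4²)E_1 = 1.108×10^-17 J.
λ = hc/ΔE = (6.63×10^-34·3.00×10^8)/1.108×10^-17 = 1.80×10^-8 m = 18.0 nm.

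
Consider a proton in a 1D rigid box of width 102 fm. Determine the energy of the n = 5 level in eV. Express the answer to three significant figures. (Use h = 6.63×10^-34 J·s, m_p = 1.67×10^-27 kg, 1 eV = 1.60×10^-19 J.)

For an infinite well E_n = n²h²/(8m_pL²), so E_1 = h²/(8m_pL²) = (6.63×10^-34)²/(8·1.67×10^-27·(1.02×10^-13 m)²) = 3.162×10^-15 J.
Then E_5 = 5²·E_1 = 25·3.162×10^-15 J = 7.905×10^-14 J.
Converting, E_5 = 7.905×10^-14 J / (1.60×10^-19 J/eV) = 4.94×10^5 eV.

E_5 = 4.94×10^5 eV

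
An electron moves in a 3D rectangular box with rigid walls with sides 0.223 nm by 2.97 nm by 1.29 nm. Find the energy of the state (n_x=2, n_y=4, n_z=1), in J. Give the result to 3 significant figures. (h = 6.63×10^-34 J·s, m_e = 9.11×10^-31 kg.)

E = 5.00×10^-18 J

For a 3D rectangular well E = (h²/8m_e)·Σ n_i²/L_i² = (6.63×10^-34)²/(8·9.11×10^-31) · [2²/(0.223 nm)² + 4²/(2.97 nm)² + 1²/(1.29 nm)²].
Evaluating gives E = 5.00×10^-18 J.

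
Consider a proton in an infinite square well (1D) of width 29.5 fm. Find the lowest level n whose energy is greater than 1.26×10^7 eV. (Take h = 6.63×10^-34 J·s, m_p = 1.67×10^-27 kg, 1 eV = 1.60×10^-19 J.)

E_1 = h²/(8m_pL²) = 3.781×10^-14 J = 2.363×10^5 eV.
Need n² > 1.26×10^7/2.363×10^5 = 53.32, i.e. n > 7.302.
The smallest integer satisfying this is n = 8.

n = 8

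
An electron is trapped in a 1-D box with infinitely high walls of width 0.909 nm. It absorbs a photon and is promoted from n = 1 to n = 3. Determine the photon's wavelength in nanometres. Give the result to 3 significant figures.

E_1 = h²/(8m_eL²) = 7.291×10^-20 J, so ΔE = (3² − 1²)E_1 = 5.833×10^-19 J.
λ = hc/ΔE = (6.626×10^-34·2.998×10^8)/5.833×10^-19 = 3.41×10^-7 m = 341 nm.

λ = 341 nm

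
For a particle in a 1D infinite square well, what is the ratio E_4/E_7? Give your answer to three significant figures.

E_n ∝ n², so E_4/E_7 = 4²/7² = 16/49 = 0.327.

0.327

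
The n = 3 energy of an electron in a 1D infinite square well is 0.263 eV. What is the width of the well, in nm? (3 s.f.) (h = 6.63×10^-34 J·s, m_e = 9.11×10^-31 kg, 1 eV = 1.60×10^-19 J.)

From E_n = n²h²/(8m_eL²), L = n·h/√(8m_eE_n).
E_3 = 0.263 eV = 4.208×10^-20 J, so L = 3·6.63×10^-34/√(8·9.11×10^-31·4.208×10^-20) = 3.59×10^-9 m = 3.59 nm.

L = 3.59 nm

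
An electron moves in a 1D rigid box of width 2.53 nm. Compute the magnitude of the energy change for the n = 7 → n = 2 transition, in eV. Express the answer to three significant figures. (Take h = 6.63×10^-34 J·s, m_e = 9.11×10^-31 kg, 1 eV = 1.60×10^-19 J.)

|ΔE| = 2.65 eV

E_1 = h²/(8m_eL²) = 9.423×10^-21 J.
|ΔE| = |7² − 2²|·E_1 = 45·9.423×10^-21 J = 4.240×10^-19 J = 2.65 eV.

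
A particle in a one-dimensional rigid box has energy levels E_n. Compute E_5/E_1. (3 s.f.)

25.0

E_n ∝ n², so E_5/E_1 = 5²/1² = 25/1 = 25.0.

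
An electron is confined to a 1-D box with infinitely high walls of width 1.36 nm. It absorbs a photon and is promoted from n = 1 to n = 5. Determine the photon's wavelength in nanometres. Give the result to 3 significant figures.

λ = 254 nm

E_1 = h²/(8m_eL²) = 3.257×10^-20 J, so ΔE = (5² − 1²)E_1 = 7.817×10^-19 J.
λ = hc/ΔE = (6.626×10^-34·2.998×10^8)/7.817×10^-19 = 2.54×10^-7 m = 254 nm.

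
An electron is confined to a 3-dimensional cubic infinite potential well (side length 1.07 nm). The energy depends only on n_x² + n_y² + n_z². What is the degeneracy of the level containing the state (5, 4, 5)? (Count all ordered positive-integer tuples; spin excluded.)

degeneracy = 12

The level has n_x² + n_y² + n_z² = 66. The ordered positive-integer solutions are (1, 1, 8), (1, 4, 7), (1, 7, 4), (1, 8, 1), (4, 1, 7), (4, 5, 5), (4, 7, 1), (5, 4, 5), (5, 5, 4), (7, 1, 4), (7, 4, 1), (8, 1, 1).
That gives 12 states.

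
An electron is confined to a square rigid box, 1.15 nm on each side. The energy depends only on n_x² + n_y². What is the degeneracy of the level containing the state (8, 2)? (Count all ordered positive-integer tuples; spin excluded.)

degeneracy = 2

The level has n_x² + n_y² = 68. The ordered positive-integer solutions are (2, 8), (8, 2).
That gives 2 states.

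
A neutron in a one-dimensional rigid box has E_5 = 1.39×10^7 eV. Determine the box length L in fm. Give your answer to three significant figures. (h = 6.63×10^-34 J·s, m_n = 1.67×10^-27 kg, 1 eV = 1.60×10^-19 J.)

L = 19.2 fm

From E_n = n²h²/(8m_nL²), L = n·h/√(8m_nE_n).
E_5 = 1.39×10^7 eV = 2.224×10^-12 J, so L = 5·6.63×10^-34/√(8·1.67×10^-27·2.224×10^-12) = 1.92×10^-14 m = 19.2 fm.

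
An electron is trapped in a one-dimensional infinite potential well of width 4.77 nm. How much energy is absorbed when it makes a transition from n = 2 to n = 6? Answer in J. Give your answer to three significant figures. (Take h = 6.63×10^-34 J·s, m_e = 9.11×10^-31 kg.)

|ΔE| = 8.48×10^-20 J

E_1 = h²/(8m_eL²) = 2.651×10^-21 J.
|ΔE| = |2² − 6²|·E_1 = 32·2.651×10^-21 J = 8.48×10^-20 J.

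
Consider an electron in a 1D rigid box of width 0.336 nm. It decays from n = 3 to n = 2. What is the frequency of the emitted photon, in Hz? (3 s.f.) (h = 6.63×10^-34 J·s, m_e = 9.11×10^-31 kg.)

E_1 = h²/(8m_eL²) = 5.342×10^-19 J and ΔE = (3² − 2²)E_1 = 2.671×10^-18 J.
f = ΔE/h = 2.671×10^-18/6.63×10^-34 = 4.03×10^15 Hz.

f = 4.03×10^15 Hz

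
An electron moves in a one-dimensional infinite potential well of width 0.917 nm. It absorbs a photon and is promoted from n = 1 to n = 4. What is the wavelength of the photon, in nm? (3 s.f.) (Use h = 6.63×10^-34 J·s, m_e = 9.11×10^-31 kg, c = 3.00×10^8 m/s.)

λ = 185 nm

E_1 = h²/(8m_eL²) = 7.173×10^-20 J, so ΔE = (4² − 1²)E_1 = 1.076×10^-18 J.
λ = hc/ΔE = (6.63×10^-34·3.00×10^8)/1.076×10^-18 = 1.85×10^-7 m = 185 nm.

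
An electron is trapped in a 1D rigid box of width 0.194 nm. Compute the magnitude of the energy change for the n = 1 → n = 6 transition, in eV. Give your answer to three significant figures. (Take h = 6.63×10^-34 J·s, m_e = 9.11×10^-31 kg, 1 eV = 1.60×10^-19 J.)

|ΔE| = 351 eV

E_1 = h²/(8m_eL²) = 1.603×10^-18 J.
|ΔE| = |1² − 6²|·E_1 = 35·1.603×10^-18 J = 5.611×10^-17 J = 351 eV.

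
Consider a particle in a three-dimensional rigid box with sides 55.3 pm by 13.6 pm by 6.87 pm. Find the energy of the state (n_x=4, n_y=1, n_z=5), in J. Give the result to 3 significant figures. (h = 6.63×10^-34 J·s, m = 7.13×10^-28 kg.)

For a 3D rectangular well E = (h²/8m)·Σ n_i²/L_i² = (6.63×10^-34)²/(8·7.13×10^-28) · [4²/(55.3 pm)² + 1²/(13.6 pm)² + 5²/(6.87 pm)²].
Evaluating gives E = 4.16×10^-17 J.

E = 4.16×10^-17 J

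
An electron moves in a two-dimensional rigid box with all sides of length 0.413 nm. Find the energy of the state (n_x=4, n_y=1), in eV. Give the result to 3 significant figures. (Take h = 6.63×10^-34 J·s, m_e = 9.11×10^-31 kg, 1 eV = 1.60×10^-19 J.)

For a 2D rectangular well E = (h²/8m_e)·Σ n_i²/L_i² = (6.63×10^-34)²/(8·9.11×10^-31) · [4²/(0.413 nm)² + 1²/(0.413 nm)²].
Evaluating gives E = 6.011×10^-18 J = 37.6 eV.

E = 37.6 eV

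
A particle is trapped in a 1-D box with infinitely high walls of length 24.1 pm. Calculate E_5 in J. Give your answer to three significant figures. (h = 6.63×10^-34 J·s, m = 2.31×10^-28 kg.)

For an infinite well E_n = n²h²/(8mL²), so E_1 = h²/(8mL²) = (6.63×10^-34)²/(8·2.31×10^-28·(2.41×10^-11 m)²) = 4.095×10^-19 J.
Then E_5 = 5²·E_1 = 25·4.095×10^-19 J = 1.02×10^-17 J.

E_5 = 1.02×10^-17 J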